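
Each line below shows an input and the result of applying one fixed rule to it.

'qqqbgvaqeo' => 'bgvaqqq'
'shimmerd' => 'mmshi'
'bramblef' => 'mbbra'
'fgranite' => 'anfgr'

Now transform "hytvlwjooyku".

Looking at the pairs, the operation is to delete the last 3 characters, then move the first 3 characters to the end (rotate left by 3).
"hytvlwjooyku" → "hytvlwjoo" → "vlwjoohyt".

vlwjoohyt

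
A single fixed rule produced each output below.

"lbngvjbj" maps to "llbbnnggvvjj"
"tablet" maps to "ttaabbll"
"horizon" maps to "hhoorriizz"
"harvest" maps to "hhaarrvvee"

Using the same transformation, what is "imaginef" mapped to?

iimmaaggiinn

What's happening: delete the last 2 characters, then double every character.
Starting from "imaginef": after the first operation, "imagin"; after the second, "iimmaaggiinn".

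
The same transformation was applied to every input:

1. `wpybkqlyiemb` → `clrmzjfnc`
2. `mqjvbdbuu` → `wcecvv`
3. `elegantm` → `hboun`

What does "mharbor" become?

scps

Each output is the input with this applied: shift every letter 1 place forward in the alphabet (wrapping around), then delete the first 3 characters.
Applying that to "mharbor" gives "scps".
(Check on "wpybkqlyiemb": → "xqzclrmzjfnc" → "clrmzjfnc" ✓)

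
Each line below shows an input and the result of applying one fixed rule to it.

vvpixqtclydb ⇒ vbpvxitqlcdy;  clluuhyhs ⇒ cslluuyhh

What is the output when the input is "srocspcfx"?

The rule is to move the last character to the front, then swap each adjacent pair of characters (1↔2, 3↔4, ...).
Applying both steps to "srocspcfx": "xsrocspcf", then "sxorsccpf".

sxorsccpf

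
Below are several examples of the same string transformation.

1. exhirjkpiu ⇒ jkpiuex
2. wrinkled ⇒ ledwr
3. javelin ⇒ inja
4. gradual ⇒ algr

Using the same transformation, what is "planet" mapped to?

tpl

Each output is the input with this applied: move the first 2 characters to the end (rotate left by 2), then delete the first 3 characters.
"planet" → "anetpl" → "tpl".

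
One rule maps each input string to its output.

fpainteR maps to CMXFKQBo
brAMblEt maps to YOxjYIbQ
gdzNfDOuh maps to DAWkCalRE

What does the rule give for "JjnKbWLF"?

Rule — shift every letter 3 places backward in the alphabet (wrapping around), then flip the case of every letter.
Applying both steps to "JjnKbWLF": "GgkHyTIC", then "gGKhYtic".

gGKhYtic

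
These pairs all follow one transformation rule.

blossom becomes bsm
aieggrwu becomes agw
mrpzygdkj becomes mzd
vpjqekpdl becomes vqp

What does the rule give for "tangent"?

tgt

The pattern: keep one character in every 3, starting at position 1 (positions 1st, 4th, 7th, ...).
Applying that to "tangent" gives "tgt".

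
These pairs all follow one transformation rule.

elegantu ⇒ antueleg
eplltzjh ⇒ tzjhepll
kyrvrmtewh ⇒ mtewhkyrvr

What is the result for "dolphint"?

The transformation: swap the front and back halves of the string.
On "dolphint" that produces "hintdolp".

hintdolp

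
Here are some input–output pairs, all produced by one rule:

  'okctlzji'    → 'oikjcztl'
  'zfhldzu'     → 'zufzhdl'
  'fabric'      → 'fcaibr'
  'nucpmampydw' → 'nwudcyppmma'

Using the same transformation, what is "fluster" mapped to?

frleuts

The transformation: take characters alternately from the front and the back (1st, last, 2nd, 2nd-last, ...).
For "fluster" the result is "frleuts".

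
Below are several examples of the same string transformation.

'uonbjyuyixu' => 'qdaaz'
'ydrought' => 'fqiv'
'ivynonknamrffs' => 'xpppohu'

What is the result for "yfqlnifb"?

hnkd

Looking at the pairs, the operation is to keep every other character starting from the second (positions 2nd, 4th, 6th, ...), then shift every letter 2 places forward in the alphabet (wrapping around).
Working it through for "yfqlnifb": intermediate "flib", final "hnkd".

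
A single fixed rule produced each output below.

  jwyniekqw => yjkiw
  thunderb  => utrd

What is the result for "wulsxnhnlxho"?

lwhxhl

Each output is the input with this applied: keep every other character starting from the first (positions 1st, 3rd, 5th, ...), then swap each adjacent pair of characters (1↔2, 3↔4, ...).
For "wulsxnhnlxho", step one produces "wlxhlh"; step two turns that into "lwhxhl".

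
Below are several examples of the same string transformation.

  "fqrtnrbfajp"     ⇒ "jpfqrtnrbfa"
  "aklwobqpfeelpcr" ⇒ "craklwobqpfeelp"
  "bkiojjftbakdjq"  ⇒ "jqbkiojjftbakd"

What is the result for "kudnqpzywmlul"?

In each case the input is transformed by: move the last 2 characters to the front (rotate right by 2).
Doing the same to "kudnqpzywmlul": "ulkudnqpzywml".

ulkudnqpzywml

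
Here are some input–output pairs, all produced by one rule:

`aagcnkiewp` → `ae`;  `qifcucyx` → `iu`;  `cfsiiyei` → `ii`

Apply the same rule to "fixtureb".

iu

The pattern: keep one character in every 3, starting at position 2 (positions 2nd, 5th, 8th, ...), then keep only the vowels.
"fixtureb" → "iub" → "iu".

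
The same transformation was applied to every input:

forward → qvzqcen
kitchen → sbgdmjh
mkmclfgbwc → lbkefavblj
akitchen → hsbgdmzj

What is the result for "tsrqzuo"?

In each case the input is transformed by: move the first 2 characters to the end (rotate left by 2), then shift every letter 1 place backward in the alphabet (wrapping around).
So "tsrqzuo" becomes "qpytnsr".
(Check on "forward": → "rwardfo" → "qvzqcen" ✓)

qpytnsr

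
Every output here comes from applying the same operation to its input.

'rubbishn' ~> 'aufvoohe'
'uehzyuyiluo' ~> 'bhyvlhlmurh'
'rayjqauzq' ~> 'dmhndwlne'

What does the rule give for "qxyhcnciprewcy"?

The pattern: shift every letter 13 places forward in the alphabet (wrapping around) — i.e. ROT13, then reverse the string.
Starting from "qxyhcnciprewcy": after the first operation, "dklupapvcerjpl"; after the second, "lpjrecvpapulkd".

lpjrecvpapulkd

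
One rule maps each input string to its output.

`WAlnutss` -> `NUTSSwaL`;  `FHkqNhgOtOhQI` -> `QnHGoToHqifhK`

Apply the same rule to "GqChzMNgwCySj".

HZmnGWcYsJgQc

In each case the input is transformed by: move the first 3 characters to the end (rotate left by 3), then flip the case of every letter.
"GqChzMNgwCySj" → "hzMNgwCySjGqC" → "HZmnGWcYsJgQc".
(Check on "WAlnutss": → "nutssWAl" → "NUTSSwaL" ✓)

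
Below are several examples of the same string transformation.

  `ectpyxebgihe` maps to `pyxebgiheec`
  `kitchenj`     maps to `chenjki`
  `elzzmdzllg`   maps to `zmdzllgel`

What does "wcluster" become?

What's happening: move the first 2 characters to the end (rotate left by 2), then delete the first character.
For "wcluster", step one produces "lusterwc"; step two turns that into "usterwc".
(Check on "kitchenj": → "tchenjki" → "chenjki" ✓)

usterwc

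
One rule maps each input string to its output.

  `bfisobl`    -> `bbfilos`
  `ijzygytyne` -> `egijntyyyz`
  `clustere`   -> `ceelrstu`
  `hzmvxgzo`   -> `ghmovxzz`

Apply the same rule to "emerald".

adeelmr

In each case the input is transformed by: sort the characters into alphabetical order.
For "emerald" the result is "adeelmr".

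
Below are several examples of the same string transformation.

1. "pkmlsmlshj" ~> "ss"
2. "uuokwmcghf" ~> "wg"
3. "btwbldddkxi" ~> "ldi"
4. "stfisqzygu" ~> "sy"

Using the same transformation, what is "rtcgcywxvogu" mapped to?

The transformation: delete the first 3 characters, then keep one character in every 3, starting at position 2 (positions 2nd, 5th, 8th, ...).
Applying that to "rtcgcywxvogu" gives "cxg".
(Check on "pkmlsmlshj": → "lsmlshj" → "ss" ✓)

cxg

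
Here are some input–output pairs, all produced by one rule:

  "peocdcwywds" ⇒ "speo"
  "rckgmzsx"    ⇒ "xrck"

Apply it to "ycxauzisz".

Looking at the pairs, the operation is to move the last character to the front, then keep only the first 4 characters.
Applying that to "ycxauzisz" gives "zycx".

zycx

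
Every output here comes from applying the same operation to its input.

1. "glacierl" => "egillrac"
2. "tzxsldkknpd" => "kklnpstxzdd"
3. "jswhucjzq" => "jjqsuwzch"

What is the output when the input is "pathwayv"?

Looking at the pairs, the operation is to sort the characters into alphabetical order, then move the first 2 characters to the end (rotate left by 2).
On "pathwayv": the first step gives "aahptvwy", and the second then gives "hptvwyaa".

hptvwyaa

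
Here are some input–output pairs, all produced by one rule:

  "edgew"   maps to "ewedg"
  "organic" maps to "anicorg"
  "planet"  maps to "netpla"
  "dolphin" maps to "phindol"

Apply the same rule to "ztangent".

The rule is to move the first 3 characters to the end (rotate left by 3).
"ztangent" → "ngentzta".

ngentzta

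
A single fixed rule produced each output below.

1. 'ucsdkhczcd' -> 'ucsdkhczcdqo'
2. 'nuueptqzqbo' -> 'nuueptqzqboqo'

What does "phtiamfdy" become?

phtiamfdyqo

The pattern: append "qo".
"phtiamfdy" → "phtiamfdyqo".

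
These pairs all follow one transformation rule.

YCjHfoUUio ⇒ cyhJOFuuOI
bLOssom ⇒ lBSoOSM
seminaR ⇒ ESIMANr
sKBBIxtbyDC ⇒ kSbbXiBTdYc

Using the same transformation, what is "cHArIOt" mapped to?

hCRaoiT

What's happening: flip the case of every letter, then swap each adjacent pair of characters (1↔2, 3↔4, ...).
Working it through for "cHArIOt": intermediate "ChaRioT", final "hCRaoiT".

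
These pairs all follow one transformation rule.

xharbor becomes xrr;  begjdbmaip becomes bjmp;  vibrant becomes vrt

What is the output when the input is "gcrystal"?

gya

The transformation: keep one character in every 3, starting at position 1 (positions 1st, 4th, 7th, ...).
On "gcrystal" that produces "gya".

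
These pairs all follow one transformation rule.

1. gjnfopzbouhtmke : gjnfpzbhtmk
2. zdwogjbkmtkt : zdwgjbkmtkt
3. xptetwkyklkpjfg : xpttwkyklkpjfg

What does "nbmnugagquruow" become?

The rule is to remove every vowel.
For "nbmnugagquruow" the result is "nbmnggqrw".

nbmnggqrw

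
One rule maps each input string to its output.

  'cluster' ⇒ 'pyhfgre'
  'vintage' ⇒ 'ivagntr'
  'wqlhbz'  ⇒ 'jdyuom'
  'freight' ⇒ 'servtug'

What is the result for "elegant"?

Looking at the pairs, the operation is to shift every letter 13 places forward in the alphabet (wrapping around) — i.e. ROT13.
On "elegant" that produces "ryrtnag".

ryrtnag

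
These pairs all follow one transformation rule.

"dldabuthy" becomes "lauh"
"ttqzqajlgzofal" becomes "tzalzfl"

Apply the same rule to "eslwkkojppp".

The rule is to keep every other character starting from the second (positions 2nd, 4th, 6th, ...).
Applying that to "eslwkkojppp" gives "swkjp".

swkjp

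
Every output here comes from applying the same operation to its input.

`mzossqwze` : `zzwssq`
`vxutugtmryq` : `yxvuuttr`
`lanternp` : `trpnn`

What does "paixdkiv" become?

Rule — sort the characters into reverse alphabetical order, then delete the last 3 characters.
Starting from "paixdkiv": after the first operation, "xvpkiida"; after the second, "xvpki".

xvpki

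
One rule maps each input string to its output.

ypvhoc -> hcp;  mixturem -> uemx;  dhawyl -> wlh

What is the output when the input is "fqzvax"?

The pattern: swap the front and back halves of the string, then keep every other character starting from the first (positions 1st, 3rd, 5th, ...).
Working it through for "fqzvax": intermediate "vaxfqz", final "vxq".

vxq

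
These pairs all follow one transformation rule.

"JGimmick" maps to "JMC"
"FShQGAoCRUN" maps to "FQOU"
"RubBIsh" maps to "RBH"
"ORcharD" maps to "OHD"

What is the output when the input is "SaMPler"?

SPR

The pattern: keep one character in every 3, starting at position 1 (positions 1st, 4th, 7th, ...), then convert every letter to uppercase.
Working it through for "SaMPler": intermediate "SPr", final "SPR".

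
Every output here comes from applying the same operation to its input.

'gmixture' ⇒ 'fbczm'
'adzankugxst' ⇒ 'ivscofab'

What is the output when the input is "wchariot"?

izqwb

The pattern: delete the first 3 characters, then shift every letter 8 places forward in the alphabet (wrapping around).
Working it through for "wchariot": intermediate "ariot", final "izqwb".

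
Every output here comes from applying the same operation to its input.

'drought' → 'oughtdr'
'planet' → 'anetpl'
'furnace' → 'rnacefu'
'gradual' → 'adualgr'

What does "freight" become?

eightfr

The transformation: move the first 2 characters to the end (rotate left by 2).
For "freight" the result is "eightfr".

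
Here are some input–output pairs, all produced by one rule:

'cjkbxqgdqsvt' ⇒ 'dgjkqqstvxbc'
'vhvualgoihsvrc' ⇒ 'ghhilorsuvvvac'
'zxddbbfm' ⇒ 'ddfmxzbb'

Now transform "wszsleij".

The pattern: sort the characters into alphabetical order, then move the first 2 characters to the end (rotate left by 2).
Starting from "wszsleij": after the first operation, "eijlsswz"; after the second, "jlsswzei".

jlsswzei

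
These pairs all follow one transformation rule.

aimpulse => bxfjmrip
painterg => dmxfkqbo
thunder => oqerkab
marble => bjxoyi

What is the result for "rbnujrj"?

goykrgo

Each output is the input with this applied: move the last character to the front, then shift every letter 3 places backward in the alphabet (wrapping around).
Doing the same to "rbnujrj": "goykrgo".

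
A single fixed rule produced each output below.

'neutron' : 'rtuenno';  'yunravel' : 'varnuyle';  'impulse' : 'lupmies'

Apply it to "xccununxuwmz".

Each output is the input with this applied: move the last 2 characters to the front (rotate right by 2), then reverse the string.
For "xccununxuwmz", step one produces "mzxccununxuw"; step two turns that into "wuxnunuccxzm".

wuxnunuccxzm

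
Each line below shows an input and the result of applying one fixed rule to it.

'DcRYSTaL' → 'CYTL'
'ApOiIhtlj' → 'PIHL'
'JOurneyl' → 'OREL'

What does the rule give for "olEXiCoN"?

LXCN

Looking at the pairs, the operation is to keep every other character starting from the second (positions 2nd, 4th, 6th, ...), then convert every letter to uppercase.
Applying both steps to "olEXiCoN": "lXCN", then "LXCN".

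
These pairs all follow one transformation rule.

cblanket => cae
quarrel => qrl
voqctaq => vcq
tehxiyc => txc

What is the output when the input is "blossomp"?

The pattern: keep one character in every 3, starting at position 1 (positions 1st, 4th, 7th, ...).
So "blossomp" becomes "bsm".

bsm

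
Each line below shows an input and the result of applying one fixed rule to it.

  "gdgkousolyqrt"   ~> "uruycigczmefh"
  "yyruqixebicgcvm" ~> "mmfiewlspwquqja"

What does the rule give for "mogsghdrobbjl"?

acuguvrfcppxz

The pattern: shift every letter 12 places backward in the alphabet (wrapping around).
"mogsghdrobbjl" → "acuguvrfcppxz".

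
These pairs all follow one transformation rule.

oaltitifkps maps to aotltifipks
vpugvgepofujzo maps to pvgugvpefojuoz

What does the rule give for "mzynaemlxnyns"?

Each output is the input with this applied: swap each adjacent pair of characters (1↔2, 3↔4, ...).
On "mzynaemlxnyns" that produces "zmnyealmnxnys".

zmnyealmnxnys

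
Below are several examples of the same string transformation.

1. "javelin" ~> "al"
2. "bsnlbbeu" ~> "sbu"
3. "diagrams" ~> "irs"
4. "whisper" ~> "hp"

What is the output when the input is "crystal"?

rt

Rule — keep one character in every 3, starting at position 2 (positions 2nd, 5th, 8th, ...).
"crystal" → "rt".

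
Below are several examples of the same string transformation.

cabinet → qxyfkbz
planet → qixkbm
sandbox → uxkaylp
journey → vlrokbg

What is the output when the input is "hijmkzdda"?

What's happening: swap the first and last characters, then shift every letter 3 places backward in the alphabet (wrapping around).
For "hijmkzdda", step one produces "aijmkzddh"; step two turns that into "xfgjhwaae".

xfgjhwaae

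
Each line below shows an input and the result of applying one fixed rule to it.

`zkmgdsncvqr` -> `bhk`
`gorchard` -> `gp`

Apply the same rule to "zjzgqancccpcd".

Rule — shift every letter 11 places backward in the alphabet (wrapping around), then keep one character in every 3, starting at position 3 (positions 3rd, 6th, 9th, ...).
Applying both steps to "zjzgqancccpcd": "oyovfpcrrrers", then "oprr".

oprr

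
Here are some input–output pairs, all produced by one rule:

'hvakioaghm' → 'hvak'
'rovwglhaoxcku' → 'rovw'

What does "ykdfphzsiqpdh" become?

The rule is to keep only the first 4 characters.
On "ykdfphzsiqpdh" that produces "ykdf".

ykdf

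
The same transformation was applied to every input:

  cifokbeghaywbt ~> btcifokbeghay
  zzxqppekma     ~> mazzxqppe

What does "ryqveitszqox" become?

oxryqveitsz

In each case the input is transformed by: move the last 3 characters to the front (rotate right by 3), then delete the first character.
For "ryqveitszqox", step one produces "qoxryqveitsz"; step two turns that into "oxryqveitsz".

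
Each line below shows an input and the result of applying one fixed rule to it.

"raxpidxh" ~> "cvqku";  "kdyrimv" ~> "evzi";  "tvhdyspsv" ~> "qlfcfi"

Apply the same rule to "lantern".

grea

What's happening: shift every letter 13 places forward in the alphabet (wrapping around) — i.e. ROT13, then delete the first 3 characters.
Applying both steps to "lantern": "ynagrea", then "grea".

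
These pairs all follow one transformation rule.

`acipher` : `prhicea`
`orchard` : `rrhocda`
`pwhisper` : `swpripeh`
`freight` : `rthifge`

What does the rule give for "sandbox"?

sxnobda

The pattern: sort the characters into reverse alphabetical order, then swap each adjacent pair of characters (1↔2, 3↔4, ...).
Working it through for "sandbox": intermediate "xsondba", final "sxnobda".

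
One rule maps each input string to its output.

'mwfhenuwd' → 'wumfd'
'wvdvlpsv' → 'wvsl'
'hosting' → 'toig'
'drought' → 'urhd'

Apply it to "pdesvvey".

yvpe

Each output is the input with this applied: sort the characters into reverse alphabetical order, then keep every other character starting from the first (positions 1st, 3rd, 5th, ...).
Working it through for "pdesvvey": intermediate "yvvspeed", final "yvpe".
(Check on "mwfhenuwd": → "wwunmhfed" → "wumfd" ✓)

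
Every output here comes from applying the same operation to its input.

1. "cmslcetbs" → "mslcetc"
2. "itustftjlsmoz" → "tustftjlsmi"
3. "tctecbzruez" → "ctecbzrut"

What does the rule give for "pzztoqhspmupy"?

In each case the input is transformed by: delete the last 2 characters, then move the first character to the end.
Applying both steps to "pzztoqhspmupy": "pzztoqhspmu", then "zztoqhspmup".

zztoqhspmup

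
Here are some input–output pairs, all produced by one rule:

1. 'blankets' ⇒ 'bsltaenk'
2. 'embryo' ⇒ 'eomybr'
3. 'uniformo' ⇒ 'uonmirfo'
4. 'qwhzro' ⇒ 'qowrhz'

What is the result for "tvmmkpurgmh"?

thvmmgmrkup

Each output is the input with this applied: take characters alternately from the front and the back (1st, last, 2nd, 2nd-last, ...).
Applying that to "tvmmkpurgmh" gives "thvmmgmrkup".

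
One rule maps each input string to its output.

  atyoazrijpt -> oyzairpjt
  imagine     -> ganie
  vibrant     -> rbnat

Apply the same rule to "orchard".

hcrad

Each output is the input with this applied: swap each adjacent pair of characters (1↔2, 3↔4, ...), then delete the first 2 characters.
On "orchard": the first step gives "rohcrad", and the second then gives "hcrad".
(Check on "atyoazrijpt": → "taoyzairpjt" → "oyzairpjt" ✓)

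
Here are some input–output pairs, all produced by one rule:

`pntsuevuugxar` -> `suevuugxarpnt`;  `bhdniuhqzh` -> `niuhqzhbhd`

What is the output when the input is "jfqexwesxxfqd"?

Rule — move the first 3 characters to the end (rotate left by 3).
"jfqexwesxxfqd" → "exwesxxfqdjfq".

exwesxxfqdjfq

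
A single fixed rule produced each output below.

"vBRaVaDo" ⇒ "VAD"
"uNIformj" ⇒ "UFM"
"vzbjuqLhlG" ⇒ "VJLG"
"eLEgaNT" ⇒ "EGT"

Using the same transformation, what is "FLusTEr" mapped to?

The rule is to keep one character in every 3, starting at position 1 (positions 1st, 4th, 7th, ...), then convert every letter to uppercase.
Applying both steps to "FLusTEr": "Fsr", then "FSR".

FSR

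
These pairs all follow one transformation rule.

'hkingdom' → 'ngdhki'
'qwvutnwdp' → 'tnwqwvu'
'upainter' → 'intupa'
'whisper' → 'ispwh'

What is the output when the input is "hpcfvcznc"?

Looking at the pairs, the operation is to delete the last 2 characters, then move the last 3 characters to the front (rotate right by 3).
On "hpcfvcznc": the first step gives "hpcfvcz", and the second then gives "vczhpcf".

vczhpcf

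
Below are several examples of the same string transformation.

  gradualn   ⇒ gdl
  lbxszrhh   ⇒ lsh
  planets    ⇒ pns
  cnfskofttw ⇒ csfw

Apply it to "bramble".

Looking at the pairs, the operation is to keep one character in every 3, starting at position 1 (positions 1st, 4th, 7th, ...).
"bramble" → "bme".

bme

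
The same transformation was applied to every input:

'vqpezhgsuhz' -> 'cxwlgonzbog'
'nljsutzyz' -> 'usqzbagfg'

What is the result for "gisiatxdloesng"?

npzphaeksvlzun

Looking at the pairs, the operation is to shift every letter 7 places forward in the alphabet (wrapping around).
"gisiatxdloesng" → "npzphaeksvlzun".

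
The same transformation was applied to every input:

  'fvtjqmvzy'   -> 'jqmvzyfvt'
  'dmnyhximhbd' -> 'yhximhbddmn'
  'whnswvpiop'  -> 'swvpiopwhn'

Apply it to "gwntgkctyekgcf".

tgkctyekgcfgwn

Rule — move the first 3 characters to the end (rotate left by 3).
Doing the same to "gwntgkctyekgcf": "tgkctyekgcfgwn".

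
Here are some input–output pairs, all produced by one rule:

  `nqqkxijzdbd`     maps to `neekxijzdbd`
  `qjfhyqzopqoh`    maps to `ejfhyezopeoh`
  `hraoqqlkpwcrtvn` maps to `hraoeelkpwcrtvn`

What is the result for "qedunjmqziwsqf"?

eedunjmeziwsef

The transformation: replace every "q" with "e".
On "qedunjmqziwsqf" that produces "eedunjmeziwsef".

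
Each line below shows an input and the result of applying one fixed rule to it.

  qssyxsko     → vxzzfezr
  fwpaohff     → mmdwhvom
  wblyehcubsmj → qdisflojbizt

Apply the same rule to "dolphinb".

The pattern: shift every letter 7 places forward in the alphabet (wrapping around), then move the last character to the front.
On "dolphinb" that produces "ikvswopu".

ikvswopu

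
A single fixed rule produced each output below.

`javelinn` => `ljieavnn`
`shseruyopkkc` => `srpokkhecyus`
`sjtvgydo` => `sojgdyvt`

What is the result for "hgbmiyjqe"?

The transformation: sort the characters into reverse alphabetical order, then move the first 3 characters to the end (rotate left by 3).
"hgbmiyjqe" → "yqmjihgeb" → "jihgebyqm".
(Check on "sjtvgydo": → "yvtsojgd" → "sojgdyvt" ✓)

jihgebyqm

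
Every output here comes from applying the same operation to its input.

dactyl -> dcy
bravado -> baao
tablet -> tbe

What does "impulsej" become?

The pattern: keep every other character starting from the first (positions 1st, 3rd, 5th, ...).
Applying that to "impulsej" gives "iple".

iple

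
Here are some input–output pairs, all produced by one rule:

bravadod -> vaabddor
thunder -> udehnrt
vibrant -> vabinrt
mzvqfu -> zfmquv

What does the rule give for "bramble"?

The rule is to sort the characters into alphabetical order, then move the last character to the front.
Starting from "bramble": after the first operation, "abbelmr"; after the second, "rabbelm".

rabbelm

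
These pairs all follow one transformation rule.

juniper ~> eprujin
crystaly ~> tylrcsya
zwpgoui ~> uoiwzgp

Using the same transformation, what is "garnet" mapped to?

rteagn

The transformation: swap each adjacent pair of characters (1↔2, 3↔4, ...), then move the last 3 characters to the front (rotate right by 3).
Applying that to "garnet" gives "rteagn".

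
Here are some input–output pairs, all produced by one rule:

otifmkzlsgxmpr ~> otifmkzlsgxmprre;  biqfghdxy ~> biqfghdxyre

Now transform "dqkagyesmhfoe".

Each output is the input with this applied: append "re".
On "dqkagyesmhfoe" that produces "dqkagyesmhfoere".

dqkagyesmhfoere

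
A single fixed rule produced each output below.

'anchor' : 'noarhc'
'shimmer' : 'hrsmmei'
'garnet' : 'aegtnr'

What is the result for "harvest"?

Rule — swap each adjacent pair of characters (1↔2, 3↔4, ...), then take characters alternately from the front and the back (1st, last, 2nd, 2nd-last, ...).
Working it through for "harvest": intermediate "ahvrset", final "athevsr".

athevsr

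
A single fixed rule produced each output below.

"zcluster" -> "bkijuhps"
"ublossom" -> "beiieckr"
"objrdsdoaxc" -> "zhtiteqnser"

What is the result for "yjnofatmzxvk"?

devqjcpnlaoz

Looking at the pairs, the operation is to shift every letter 10 places backward in the alphabet (wrapping around), then move the first 2 characters to the end (rotate left by 2).
"yjnofatmzxvk" → "ozdevqjcpnla" → "devqjcpnlaoz".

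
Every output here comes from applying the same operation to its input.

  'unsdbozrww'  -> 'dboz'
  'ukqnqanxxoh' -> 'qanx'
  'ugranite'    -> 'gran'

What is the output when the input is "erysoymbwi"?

soym

Looking at the pairs, the operation is to move the last 3 characters to the front (rotate right by 3), then keep only the last 4 characters.
Starting from "erysoymbwi": after the first operation, "bwierysoym"; after the second, "soym".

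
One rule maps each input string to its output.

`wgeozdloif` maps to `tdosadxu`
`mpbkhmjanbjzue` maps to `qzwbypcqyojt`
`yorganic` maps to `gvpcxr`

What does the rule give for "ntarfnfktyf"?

The transformation: shift every letter 11 places backward in the alphabet (wrapping around), then delete the first 2 characters.
On "ntarfnfktyf" that produces "pgucuzinu".

pgucuzinu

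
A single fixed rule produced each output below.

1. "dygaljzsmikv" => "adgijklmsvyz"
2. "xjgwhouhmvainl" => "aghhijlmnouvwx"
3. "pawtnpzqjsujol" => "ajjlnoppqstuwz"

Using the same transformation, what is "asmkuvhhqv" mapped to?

ahhkmqsuvv

The transformation: sort the characters into alphabetical order.
So "asmkuvhhqv" becomes "ahhkmqsuvv".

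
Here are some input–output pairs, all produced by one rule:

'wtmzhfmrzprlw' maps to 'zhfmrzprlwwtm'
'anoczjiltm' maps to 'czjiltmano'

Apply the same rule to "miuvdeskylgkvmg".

Rule — move the first 3 characters to the end (rotate left by 3).
For "miuvdeskylgkvmg" the result is "vdeskylgkvmgmiu".

vdeskylgkvmgmiu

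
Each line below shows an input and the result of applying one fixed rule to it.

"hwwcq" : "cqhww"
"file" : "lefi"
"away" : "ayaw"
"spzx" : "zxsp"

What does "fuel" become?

elfu

Each output is the input with this applied: move the last 2 characters to the front (rotate right by 2).
So "fuel" becomes "elfu".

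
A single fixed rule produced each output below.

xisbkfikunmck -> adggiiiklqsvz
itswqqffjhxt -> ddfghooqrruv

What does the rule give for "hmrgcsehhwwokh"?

The pattern: shift every letter 2 places backward in the alphabet (wrapping around), then sort the characters into alphabetical order.
Working it through for "hmrgcsehhwwokh": intermediate "fkpeaqcffuumif", final "aceffffikmpquu".

aceffffikmpquu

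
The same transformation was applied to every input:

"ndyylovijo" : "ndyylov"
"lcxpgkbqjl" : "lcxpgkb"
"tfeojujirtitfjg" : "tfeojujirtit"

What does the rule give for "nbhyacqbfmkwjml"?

nbhyacqbfmkw

Looking at the pairs, the operation is to delete the last 3 characters.
Doing the same to "nbhyacqbfmkwjml": "nbhyacqbfmkw".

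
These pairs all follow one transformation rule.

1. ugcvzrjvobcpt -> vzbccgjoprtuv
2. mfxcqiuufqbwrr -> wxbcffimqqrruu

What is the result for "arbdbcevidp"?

The rule is to sort the characters into alphabetical order, then move the last 2 characters to the front (rotate right by 2).
Starting from "arbdbcevidp": after the first operation, "abbcddeiprv"; after the second, "rvabbcddeip".

rvabbcddeip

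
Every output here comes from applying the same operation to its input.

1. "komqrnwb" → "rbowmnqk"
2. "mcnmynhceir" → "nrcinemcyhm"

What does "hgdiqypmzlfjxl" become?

mlgxdjifqlyzph

What's happening: take characters alternately from the front and the back (1st, last, 2nd, 2nd-last, ...), then swap the first and last characters.
Applying both steps to "hgdiqypmzlfjxl": "hlgxdjifqlyzpm", then "mlgxdjifqlyzph".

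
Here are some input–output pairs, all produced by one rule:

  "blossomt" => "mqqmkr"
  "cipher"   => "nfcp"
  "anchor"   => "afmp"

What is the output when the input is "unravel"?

pytcj

The rule is to delete the first 2 characters, then shift every letter 2 places backward in the alphabet (wrapping around).
Working it through for "unravel": intermediate "ravel", final "pytcj".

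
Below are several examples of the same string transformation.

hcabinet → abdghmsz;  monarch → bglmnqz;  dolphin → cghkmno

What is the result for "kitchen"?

Looking at the pairs, the operation is to shift every letter 1 place backward in the alphabet (wrapping around), then sort the characters into alphabetical order.
"kitchen" → "jhsbgdm" → "bdghjms".

bdghjms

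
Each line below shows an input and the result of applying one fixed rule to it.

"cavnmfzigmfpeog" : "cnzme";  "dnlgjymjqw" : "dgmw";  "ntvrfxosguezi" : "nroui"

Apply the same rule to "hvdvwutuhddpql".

The transformation: keep one character in every 3, starting at position 1 (positions 1st, 4th, 7th, ...).
For "hvdvwutuhddpql" the result is "hvtdq".

hvtdq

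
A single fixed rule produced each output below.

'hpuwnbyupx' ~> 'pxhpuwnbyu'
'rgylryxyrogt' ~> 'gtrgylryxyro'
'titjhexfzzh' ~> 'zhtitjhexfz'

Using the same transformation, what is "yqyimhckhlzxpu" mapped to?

puyqyimhckhlzx

Each output is the input with this applied: move the last 2 characters to the front (rotate right by 2).
So "yqyimhckhlzxpu" becomes "puyqyimhckhlzx".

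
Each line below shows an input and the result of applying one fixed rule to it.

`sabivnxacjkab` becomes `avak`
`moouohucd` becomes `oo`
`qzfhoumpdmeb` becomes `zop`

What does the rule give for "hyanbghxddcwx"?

ybxc

The transformation: delete the last 2 characters, then keep one character in every 3, starting at position 2 (positions 2nd, 5th, 8th, ...).
Doing the same to "hyanbghxddcwx": "ybxc".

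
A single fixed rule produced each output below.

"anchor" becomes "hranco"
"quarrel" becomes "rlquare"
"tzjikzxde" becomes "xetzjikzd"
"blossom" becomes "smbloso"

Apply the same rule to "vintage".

In each case the input is transformed by: move the last 2 characters to the front (rotate right by 2), then swap the first and last characters.
"vintage" → "aevintg".
(Check on "quarrel": → "elquarr" → "rlquare" ✓)

aevintg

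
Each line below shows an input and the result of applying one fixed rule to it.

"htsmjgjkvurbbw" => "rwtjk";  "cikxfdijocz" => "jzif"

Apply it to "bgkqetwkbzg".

What's happening: keep one character in every 3, starting at position 2 (positions 2nd, 5th, 8th, ...), then move the last 2 characters to the front (rotate right by 2).
On "bgkqetwkbzg": the first step gives "gekg", and the second then gives "kgge".
(Check on "cikxfdijocz": → "ifjz" → "jzif" ✓)

kgge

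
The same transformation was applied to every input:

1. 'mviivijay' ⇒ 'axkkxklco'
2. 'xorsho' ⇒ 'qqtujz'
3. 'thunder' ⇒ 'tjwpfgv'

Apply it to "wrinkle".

Each output is the input with this applied: shift every letter 2 places forward in the alphabet (wrapping around), then swap the first and last characters.
Applying both steps to "wrinkle": "ytkpmng", then "gtkpmny".

gtkpmny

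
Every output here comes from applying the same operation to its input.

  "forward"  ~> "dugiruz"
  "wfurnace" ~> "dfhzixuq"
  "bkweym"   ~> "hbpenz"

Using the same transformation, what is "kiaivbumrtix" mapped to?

The rule is to shift every letter 3 places forward in the alphabet (wrapping around), then move the last 3 characters to the front (rotate right by 3).
Doing the same to "kiaivbumrtix": "wlanldlyexpu".

wlanldlyexpu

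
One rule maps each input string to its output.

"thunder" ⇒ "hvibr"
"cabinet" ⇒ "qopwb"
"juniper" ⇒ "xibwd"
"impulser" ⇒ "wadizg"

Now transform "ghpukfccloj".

uvdiytqqz

The pattern: shift every letter 12 places backward in the alphabet (wrapping around), then delete the last 2 characters.
For "ghpukfccloj", step one produces "uvdiytqqzcx"; step two turns that into "uvdiytqqz".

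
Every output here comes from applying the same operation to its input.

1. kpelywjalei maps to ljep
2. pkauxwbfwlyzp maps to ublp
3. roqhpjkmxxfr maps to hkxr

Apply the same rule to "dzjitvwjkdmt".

What's happening: move the first 2 characters to the end (rotate left by 2), then keep one character in every 3, starting at position 2 (positions 2nd, 5th, 8th, ...).
On "dzjitvwjkdmt": the first step gives "jitvwjkdmtdz", and the second then gives "iwdd".

iwdd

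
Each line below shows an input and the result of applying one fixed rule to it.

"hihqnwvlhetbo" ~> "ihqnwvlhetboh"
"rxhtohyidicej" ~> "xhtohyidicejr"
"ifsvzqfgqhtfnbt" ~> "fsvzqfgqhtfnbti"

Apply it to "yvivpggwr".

vivpggwry

Rule — move the first character to the end.
For "yvivpggwr" the result is "vivpggwry".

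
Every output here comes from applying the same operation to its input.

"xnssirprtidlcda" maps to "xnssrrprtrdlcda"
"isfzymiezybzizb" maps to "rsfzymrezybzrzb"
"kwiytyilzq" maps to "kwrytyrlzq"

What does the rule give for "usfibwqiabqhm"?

In each case the input is transformed by: replace every "i" with "r".
On "usfibwqiabqhm" that produces "usfrbwqrabqhm".

usfrbwqrabqhm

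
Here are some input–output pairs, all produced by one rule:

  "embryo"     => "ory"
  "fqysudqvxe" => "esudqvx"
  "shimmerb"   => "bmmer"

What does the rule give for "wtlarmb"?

barm

Rule — delete the first 3 characters, then move the last character to the front.
Starting from "wtlarmb": after the first operation, "armb"; after the second, "barm".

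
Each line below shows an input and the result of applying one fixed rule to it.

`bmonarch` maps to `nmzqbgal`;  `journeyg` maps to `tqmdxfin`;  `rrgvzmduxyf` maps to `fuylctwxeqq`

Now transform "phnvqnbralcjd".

mupmaqzkbicog

In each case the input is transformed by: move the first 2 characters to the end (rotate left by 2), then shift every letter 1 place backward in the alphabet (wrapping around).
Applying both steps to "phnvqnbralcjd": "nvqnbralcjdph", then "mupmaqzkbicog".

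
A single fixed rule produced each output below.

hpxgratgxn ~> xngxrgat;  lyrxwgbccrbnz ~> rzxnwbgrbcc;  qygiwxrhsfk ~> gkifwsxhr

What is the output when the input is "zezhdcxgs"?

zshgdxc

Rule — delete the first 2 characters, then take characters alternately from the front and the back (1st, last, 2nd, 2nd-last, ...).
For "zezhdcxgs", step one produces "zhdcxgs"; step two turns that into "zshgdxc".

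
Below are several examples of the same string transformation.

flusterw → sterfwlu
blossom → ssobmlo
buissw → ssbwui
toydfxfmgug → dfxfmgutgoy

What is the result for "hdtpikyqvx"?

pikyqvhxdt

Each output is the input with this applied: swap the first and last characters, then move the first 3 characters to the end (rotate left by 3).
For "hdtpikyqvx", step one produces "xdtpikyqvh"; step two turns that into "pikyqvhxdt".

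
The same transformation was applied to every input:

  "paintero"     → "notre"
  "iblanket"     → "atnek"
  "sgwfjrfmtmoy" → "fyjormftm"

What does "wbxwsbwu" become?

The rule is to delete the first 3 characters, then take characters alternately from the front and the back (1st, last, 2nd, 2nd-last, ...).
Working it through for "wbxwsbwu": intermediate "wsbwu", final "wuswb".
(Check on "paintero": → "ntero" → "notre" ✓)

wuswb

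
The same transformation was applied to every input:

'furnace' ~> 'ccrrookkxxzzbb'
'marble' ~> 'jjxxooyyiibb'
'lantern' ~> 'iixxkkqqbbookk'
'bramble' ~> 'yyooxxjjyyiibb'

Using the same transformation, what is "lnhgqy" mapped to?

In each case the input is transformed by: shift every letter 3 places backward in the alphabet (wrapping around), then double every character.
Starting from "lnhgqy": after the first operation, "ikednv"; after the second, "iikkeeddnnvv".

iikkeeddnnvv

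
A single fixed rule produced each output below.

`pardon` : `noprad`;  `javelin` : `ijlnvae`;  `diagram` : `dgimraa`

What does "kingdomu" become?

ikmnoudg

The rule is to sort the characters into alphabetical order, then move the first 2 characters to the end (rotate left by 2).
Working it through for "kingdomu": intermediate "dgikmnou", final "ikmnoudg".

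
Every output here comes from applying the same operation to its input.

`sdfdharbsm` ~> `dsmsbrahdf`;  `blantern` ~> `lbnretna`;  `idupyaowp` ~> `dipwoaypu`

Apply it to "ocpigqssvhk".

In each case the input is transformed by: move the first 2 characters to the end (rotate left by 2), then reverse the string.
On "ocpigqssvhk": the first step gives "pigqssvhkoc", and the second then gives "cokhvssqgip".

cokhvssqgip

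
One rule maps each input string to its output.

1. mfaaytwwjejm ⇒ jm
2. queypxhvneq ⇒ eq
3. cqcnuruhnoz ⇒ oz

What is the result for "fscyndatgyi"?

The transformation: keep only the last 2 characters.
Applying that to "fscyndatgyi" gives "yi".

yi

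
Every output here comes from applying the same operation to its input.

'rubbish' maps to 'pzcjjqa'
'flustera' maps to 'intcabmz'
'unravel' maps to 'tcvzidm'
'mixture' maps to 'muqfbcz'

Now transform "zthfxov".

dhbpnfw

The rule is to move the last character to the front, then shift every letter 8 places forward in the alphabet (wrapping around).
Working it through for "zthfxov": intermediate "vzthfxo", final "dhbpnfw".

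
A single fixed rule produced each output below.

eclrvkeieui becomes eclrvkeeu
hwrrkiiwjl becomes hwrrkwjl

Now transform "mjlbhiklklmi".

The pattern: remove every "i".
On "mjlbhiklklmi" that produces "mjlbhklklm".

mjlbhklklm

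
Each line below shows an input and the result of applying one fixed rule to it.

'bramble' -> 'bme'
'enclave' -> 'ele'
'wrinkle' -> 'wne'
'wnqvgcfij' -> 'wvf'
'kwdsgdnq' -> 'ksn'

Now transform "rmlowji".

What's happening: keep one character in every 3, starting at position 1 (positions 1st, 4th, 7th, ...).
So "rmlowji" becomes "roi".

roi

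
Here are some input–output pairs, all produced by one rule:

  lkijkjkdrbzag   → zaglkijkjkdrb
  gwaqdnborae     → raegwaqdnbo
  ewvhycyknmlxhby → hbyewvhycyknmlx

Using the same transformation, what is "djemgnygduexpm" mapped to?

In each case the input is transformed by: move the last 3 characters to the front (rotate right by 3).
For "djemgnygduexpm" the result is "xpmdjemgnygdue".

xpmdjemgnygdue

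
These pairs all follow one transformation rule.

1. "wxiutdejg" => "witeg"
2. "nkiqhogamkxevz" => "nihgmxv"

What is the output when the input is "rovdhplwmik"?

rvhlmk

What's happening: keep every other character starting from the first (positions 1st, 3rd, 5th, ...).
So "rovdhplwmik" becomes "rvhlmk".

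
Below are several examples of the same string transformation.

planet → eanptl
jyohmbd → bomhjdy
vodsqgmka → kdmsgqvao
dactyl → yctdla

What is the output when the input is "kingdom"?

ondgkmi

Rule — take characters alternately from the front and the back (1st, last, 2nd, 2nd-last, ...), then move the first 3 characters to the end (rotate left by 3).
Starting from "kingdom": after the first operation, "kmiondg"; after the second, "ondgkmi".
(Check on "vodsqgmka": → "vaokdmsgq" → "kdmsgqvao" ✓)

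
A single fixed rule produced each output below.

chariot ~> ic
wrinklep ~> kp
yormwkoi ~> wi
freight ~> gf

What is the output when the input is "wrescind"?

What's happening: move the first 2 characters to the end (rotate left by 2), then keep one character in every 3, starting at position 3 (positions 3rd, 6th, 9th, ...).
"wrescind" → "escindwr" → "cd".
(Check on "freight": → "eightfr" → "gf" ✓)

cd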